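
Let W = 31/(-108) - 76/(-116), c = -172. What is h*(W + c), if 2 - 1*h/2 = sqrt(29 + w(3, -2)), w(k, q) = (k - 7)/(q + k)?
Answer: 537551/522 ≈ 1029.8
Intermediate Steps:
w(k, q) = (-7 + k)/(k + q)
W = 1153/3132 (W = 31*(-1/108) - 76*(-1/116) = -31/108 + 19/29 = 1153/3132 ≈ 0.36814)
h = -6 (h = 4 - 2*sqrt(29 + (-7 + 3)/(3 - 2)) = 4 - 2*sqrt(29 - 4/1) = 4 - 2*sqrt(29 + 1*(-4)) = 4 - 2*sqrt(29 - 4) = 4 - 2*sqrt(25) = 4 - 2*5 = 4 - 10 = -6)
h*(W + c) = -6*(1153/3132 - 172) = -6*(-537551/3132) = 537551/522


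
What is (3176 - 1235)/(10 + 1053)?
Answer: 1941/1063 ≈ 1.8260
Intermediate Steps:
(3176 - 1235)/(10 + 1053) = 1941/1063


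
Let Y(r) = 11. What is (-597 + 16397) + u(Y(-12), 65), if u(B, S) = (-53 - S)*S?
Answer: 8130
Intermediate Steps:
u(B, S) = S*(-53 - S)
(-597 + 16397) + u(Y(-12), 65) = (-597 + 16397) - 1*65*(53 + 65) = 15800 - 1*65*118 = 15800 - 7670 = 8130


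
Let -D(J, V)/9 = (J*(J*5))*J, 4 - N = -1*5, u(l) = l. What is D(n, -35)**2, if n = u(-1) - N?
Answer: 2025000000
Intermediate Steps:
N = 9 (N = 4 - (-1)*5 = 4 - 1*(-5) = 4 + 5 = 9)
n = -10 (n = -1 - 1*9 = -1 - 9 = -10)
D(J, V) = -45*J**3 (D(J, V) = -9*J*(J*5)*J = -9*J*(5*J)*J = -9*5*J**2*J = -45*J**3)
D(n, -35)**2 = (-45*(-10)**3)**2 = (-45*(-1000))**2 = 45000**2 = 2025000000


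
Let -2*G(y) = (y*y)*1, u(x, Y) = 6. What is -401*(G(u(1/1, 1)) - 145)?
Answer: 65363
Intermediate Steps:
G(y) = -y**2/2 (G(y) = -y*y/2 = -y**2/2)
-401*(G(u(1/1, 1)) - 145) = -401*(-1/2*6**2 - 145) = -401*(-1/2*36 - 145) = -401*(-18 - 145) = -401*(-163) = 65363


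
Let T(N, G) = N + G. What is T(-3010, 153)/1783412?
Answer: -2857/1783412 ≈ -0.0016020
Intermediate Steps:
T(N, G) = G + N
T(-3010, 153)/1783412 = (153 - 3010)/1783412 = -2857*1/1783412 = -2857/1783412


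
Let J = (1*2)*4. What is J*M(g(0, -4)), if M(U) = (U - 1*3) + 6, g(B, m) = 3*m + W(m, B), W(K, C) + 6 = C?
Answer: -120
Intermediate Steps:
W(K, C) = -6 + C
g(B, m) = -6 + B + 3*m (g(B, m) = 3*m + (-6 + B) = -6 + B + 3*m)
J = 8 (J = 2*4 = 8)
M(U) = 3 + U (M(U) = (U - 3) + 6 = (-3 + U) + 6 = 3 + U)
J*M(g(0, -4)) = 8*(3 + (-6 + 0 + 3*(-4))) = 8*(3 + (-6 + 0 - 12)) = 8*(3 - 18) = 8*(-15) = -120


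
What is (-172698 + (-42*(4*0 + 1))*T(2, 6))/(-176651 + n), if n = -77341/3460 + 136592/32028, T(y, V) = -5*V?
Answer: 4749556068360/4894479284527 ≈ 0.97039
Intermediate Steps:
n = -501117307/27704220 (n = -77341*1/3460 + 136592*(1/32028) = -77341/3460 + 34148/8007 = -501117307/27704220 ≈ -18.088)
(-172698 + (-42*(4*0 + 1))*T(2, 6))/(-176651 + n) = (-172698 + (-42*(4*0 + 1))*(-5*6))/(-176651 - 501117307/27704220) = (-172698 - 42*(0 + 1)*(-30))/(-4894479284527/27704220) = (-172698 - 42*1*(-30))*(-27704220/4894479284527) = (-172698 - 42*(-30))*(-27704220/4894479284527) = (-172698 + 1260)*(-27704220/4894479284527) = -171438*(-27704220/4894479284527) = 4749556068360/4894479284527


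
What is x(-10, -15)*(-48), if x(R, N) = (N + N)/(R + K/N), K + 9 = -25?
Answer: -5400/29 ≈ -186.21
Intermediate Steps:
K = -34 (K = -9 - 25 = -34)
x(R, N) = 2*N/(R - 34/N) (x(R, N) = (N + N)/(R - 34/N) = (2*N)/(R - 34/N) = 2*N/(R - 34/N))
x(-10, -15)*(-48) = (2*(-15)²/(-34 - 15*(-10)))*(-48) = (2*225/(-34 + 150))*(-48) = (2*225/116)*(-48) = (2*225*(1/116))*(-48) = (225/58)*(-48) = -5400/29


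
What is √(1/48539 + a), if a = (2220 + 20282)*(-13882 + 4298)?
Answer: I*√508100444578089989/48539 ≈ 14685.0*I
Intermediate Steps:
a = -215659168 (a = 22502*(-9584) = -215659168)
√(1/48539 + a) = √(1/48539 - 215659168) = √(-10467880355551/48539) = I*√508100444578089989/48539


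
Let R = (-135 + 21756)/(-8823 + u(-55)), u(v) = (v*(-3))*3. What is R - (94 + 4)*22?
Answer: -5992263/2776 ≈ -2158.6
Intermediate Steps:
u(v) = -9*v (u(v) = -3*v*3 = -9*v)
R = -7207/2776 (R = (-135 + 21756)/(-8823 - 9*(-55)) = 21621/(-8823 + 495) = 21621/(-8328) = 21621*(-1/8328) = -7207/2776 ≈ -2.5962)
R - (94 + 4)*22 = -7207/2776 - (94 + 4)*22 = -7207/2776 - 98*22 = -7207/2776 - 1*2156 = -7207/2776 - 2156 = -5992263/2776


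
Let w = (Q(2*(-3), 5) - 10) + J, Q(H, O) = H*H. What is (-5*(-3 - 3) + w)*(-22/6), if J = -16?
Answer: -440/3 ≈ -146.67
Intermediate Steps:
Q(H, O) = H**2
w = 10 (w = ((2*(-3))**2 - 10) - 16 = ((-6)**2 - 10) - 16 = (36 - 10) - 16 = 26 - 16 = 10)
(-5*(-3 - 3) + w)*(-22/6) = (-5*(-3 - 3) + 10)*(-22/6) = (-5*(-6) + 10)*(-22*1/6) = (30 + 10)*(-11/3) = 40*(-11/3) = -440/3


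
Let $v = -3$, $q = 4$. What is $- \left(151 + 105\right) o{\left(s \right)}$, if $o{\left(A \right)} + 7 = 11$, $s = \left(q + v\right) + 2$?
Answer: $-1024$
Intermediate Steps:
$s = 3$ ($s = \left(4 - 3\right) + 2 = 1 + 2 = 3$)
$o{\left(A \right)} = 4$ ($o{\left(A \right)} = -7 + 11 = 4$)
$- \left(151 + 105\right) o{\left(s \right)} = - \left(151 + 105\right) 4 = - 256 \cdot 4 = \left(-1\right) 1024 = -1024$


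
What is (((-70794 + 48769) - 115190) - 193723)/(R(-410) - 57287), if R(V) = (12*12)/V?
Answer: 67842290/11743907 ≈ 5.7768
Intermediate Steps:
R(V) = 144/V
(((-70794 + 48769) - 115190) - 193723)/(R(-410) - 57287) = (((-70794 + 48769) - 115190) - 193723)/(144/(-410) - 57287) = ((-22025 - 115190) - 193723)/(144*(-1/410) - 57287) = (-137215 - 193723)/(-72/205 - 57287) = -330938/(-11743907/205) = -330938*(-205/11743907) = 67842290/11743907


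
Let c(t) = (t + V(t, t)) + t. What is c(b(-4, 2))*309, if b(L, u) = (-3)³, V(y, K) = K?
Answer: -25029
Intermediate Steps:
b(L, u) = -27
c(t) = 3*t (c(t) = (t + t) + t = 2*t + t = 3*t)
c(b(-4, 2))*309 = (3*(-27))*309 = -81*309 = -25029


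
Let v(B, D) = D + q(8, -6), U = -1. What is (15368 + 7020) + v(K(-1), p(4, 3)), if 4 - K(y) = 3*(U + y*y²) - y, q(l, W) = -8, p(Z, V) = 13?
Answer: 22393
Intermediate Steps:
K(y) = 7 + y - 3*y³ (K(y) = 4 - (3*(-1 + y*y²) - y) = 4 - (3*(-1 + y³) - y) = 4 - ((-3 + 3*y³) - y) = 4 - (-3 - y + 3*y³) = 4 + (3 + y - 3*y³) = 7 + y - 3*y³)
v(B, D) = -8 + D (v(B, D) = D - 8 = -8 + D)
(15368 + 7020) + v(K(-1), p(4, 3)) = (15368 + 7020) + (-8 + 13) = 22388 + 5 = 22393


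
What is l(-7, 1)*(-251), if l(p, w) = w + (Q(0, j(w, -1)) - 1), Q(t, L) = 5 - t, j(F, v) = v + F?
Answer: -1255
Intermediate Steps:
j(F, v) = F + v
l(p, w) = 4 + w (l(p, w) = w + ((5 - 1*0) - 1) = w + ((5 + 0) - 1) = w + (5 - 1) = w + 4 = 4 + w)
l(-7, 1)*(-251) = (4 + 1)*(-251) = 5*(-251) = -1255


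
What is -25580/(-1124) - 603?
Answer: -163048/281 ≈ -580.24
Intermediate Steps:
-25580/(-1124) - 603 = -25580*(-1)/1124 - 603 = -20*(-1279/1124) - 603 = 6395/281 - 603 = -163048/281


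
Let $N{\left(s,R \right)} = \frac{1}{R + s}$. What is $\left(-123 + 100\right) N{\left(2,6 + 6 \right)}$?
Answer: $- \frac{23}{14} \approx -1.6429$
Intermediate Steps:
$\left(-123 + 100\right) N{\left(2,6 + 6 \right)} = \frac{-123 + 100}{\left(6 + 6\right) + 2} = - \frac{23}{12 + 2} = - \frac{23}{14}$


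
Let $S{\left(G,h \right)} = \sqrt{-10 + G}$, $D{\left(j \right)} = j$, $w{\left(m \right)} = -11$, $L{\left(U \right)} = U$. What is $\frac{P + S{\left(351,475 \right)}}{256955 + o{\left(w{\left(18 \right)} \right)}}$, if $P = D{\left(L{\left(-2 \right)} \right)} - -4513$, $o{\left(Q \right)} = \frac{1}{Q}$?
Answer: $\frac{49621}{2826504} + \frac{11 \sqrt{341}}{2826504} \approx 0.017627$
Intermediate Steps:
$P = 4511$ ($P = -2 - -4513 = -2 + 4513 = 4511$)
$\frac{P + S{\left(351,475 \right)}}{256955 + o{\left(w{\left(18 \right)} \right)}} = \frac{4511 + \sqrt{-10 + 351}}{256955 + \frac{1}{-11}} = \frac{4511 + \sqrt{341}}{256955 - \frac{1}{11}} = \frac{4511 + \sqrt{341}}{\frac{2826504}{11}} = \left(4511 + \sqrt{341}\right) \frac{11}{2826504} = \frac{49621}{2826504} + \frac{11 \sqrt{341}}{2826504}$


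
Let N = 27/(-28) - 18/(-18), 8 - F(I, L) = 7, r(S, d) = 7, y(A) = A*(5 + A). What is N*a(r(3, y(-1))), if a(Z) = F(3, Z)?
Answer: 1/28 ≈ 0.035714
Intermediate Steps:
F(I, L) = 1 (F(I, L) = 8 - 1*7 = 8 - 7 = 1)
a(Z) = 1
N = 1/28 (N = 27*(-1/28) - 18*(-1/18) = -27/28 + 1 = 1/28 ≈ 0.035714)
N*a(r(3, y(-1))) = (1/28)*1 = 1/28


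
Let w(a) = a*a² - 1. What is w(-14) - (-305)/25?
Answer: -13664/5 ≈ -2732.8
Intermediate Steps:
w(a) = -1 + a³ (w(a) = a³ - 1 = -1 + a³)
w(-14) - (-305)/25 = (-1 + (-14)³) - (-305)/25 = (-1 - 2744) - (-305)/25 = -2745 - 1*(-61/5) = -2745 + 61/5 = -13664/5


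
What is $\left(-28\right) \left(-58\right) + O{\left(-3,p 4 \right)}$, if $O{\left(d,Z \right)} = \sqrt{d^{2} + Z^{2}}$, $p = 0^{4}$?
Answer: $1627$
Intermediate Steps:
$p = 0$
$O{\left(d,Z \right)} = \sqrt{Z^{2} + d^{2}}$
$\left(-28\right) \left(-58\right) + O{\left(-3,p 4 \right)} = \left(-28\right) \left(-58\right) + \sqrt{\left(0 \cdot 4\right)^{2} + \left(-3\right)^{2}} = 1624 + \sqrt{0^{2} + 9} = 1624 + \sqrt{0 + 9} = 1624 + \sqrt{9} = 1624 + 3 = 1627$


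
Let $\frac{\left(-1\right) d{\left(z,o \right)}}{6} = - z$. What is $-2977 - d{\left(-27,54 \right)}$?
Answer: $-2815$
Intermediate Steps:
$d{\left(z,o \right)} = 6 z$ ($d{\left(z,o \right)} = - 6 \left(- z\right) = 6 z$)
$-2977 - d{\left(-27,54 \right)} = -2977 - 6 \left(-27\right) = -2977 - -162 = -2977 + 162 = -2815$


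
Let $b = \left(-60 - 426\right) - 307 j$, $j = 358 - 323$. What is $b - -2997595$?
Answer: $2986364$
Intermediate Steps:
$j = 35$ ($j = 358 - 323 = 35$)
$b = -11231$ ($b = \left(-60 - 426\right) - 10745 = -486 - 10745 = -11231$)
$b - -2997595 = -11231 - -2997595 = -11231 + 2997595 = 2986364$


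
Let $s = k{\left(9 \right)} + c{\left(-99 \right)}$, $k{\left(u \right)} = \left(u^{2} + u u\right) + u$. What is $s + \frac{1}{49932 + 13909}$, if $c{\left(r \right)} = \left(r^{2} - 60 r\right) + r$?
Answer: $\frac{1009517734}{63841} \approx 15813.0$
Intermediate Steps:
$c{\left(r \right)} = r^{2} - 59 r$
$k{\left(u \right)} = u + 2 u^{2}$ ($k{\left(u \right)} = \left(u^{2} + u^{2}\right) + u = 2 u^{2} + u = u + 2 u^{2}$)
$s = 15813$ ($s = 9 \left(1 + 2 \cdot 9\right) - 99 \left(-59 - 99\right) = 9 \left(1 + 18\right) - -15642 = 9 \cdot 19 + 15642 = 171 + 15642 = 15813$)
$s + \frac{1}{49932 + 13909} = 15813 + \frac{1}{49932 + 13909} = 15813 + \frac{1}{63841} = \frac{1009517734}{63841}$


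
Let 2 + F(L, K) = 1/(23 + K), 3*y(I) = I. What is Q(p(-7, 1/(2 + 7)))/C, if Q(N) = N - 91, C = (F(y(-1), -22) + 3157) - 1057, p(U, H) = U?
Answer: -98/2099 ≈ -0.046689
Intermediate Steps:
y(I) = I/3
F(L, K) = -2 + 1/(23 + K)
C = 2099 (C = ((-45 - 2*(-22))/(23 - 22) + 3157) - 1057 = ((-45 + 44)/1 + 3157) - 1057 = (1*(-1) + 3157) - 1057 = (-1 + 3157) - 1057 = 3156 - 1057 = 2099)
Q(N) = -91 + N
Q(p(-7, 1/(2 + 7)))/C = (-91 - 7)/2099 = -98*1/2099 = -98/2099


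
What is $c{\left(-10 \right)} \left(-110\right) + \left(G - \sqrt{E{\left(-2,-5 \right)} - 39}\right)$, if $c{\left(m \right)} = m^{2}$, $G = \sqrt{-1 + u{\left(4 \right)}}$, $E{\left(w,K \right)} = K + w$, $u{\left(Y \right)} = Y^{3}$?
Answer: $-11000 + 3 \sqrt{7} - i \sqrt{46} \approx -10992.0 - 6.7823 i$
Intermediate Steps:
$G = 3 \sqrt{7}$ ($G = \sqrt{-1 + 4^{3}} = \sqrt{-1 + 64} = \sqrt{63} = 3 \sqrt{7} \approx 7.9373$)
$c{\left(-10 \right)} \left(-110\right) + \left(G - \sqrt{E{\left(-2,-5 \right)} - 39}\right) = \left(-10\right)^{2} \left(-110\right) + \left(3 \sqrt{7} - \sqrt{\left(-5 - 2\right) - 39}\right) = 100 \left(-110\right) + \left(3 \sqrt{7} - \sqrt{-7 - 39}\right) = -11000 + \left(3 \sqrt{7} - \sqrt{-46}\right) = -11000 + \left(3 \sqrt{7} - i \sqrt{46}\right) = -11000 + 3 \sqrt{7} - i \sqrt{46}$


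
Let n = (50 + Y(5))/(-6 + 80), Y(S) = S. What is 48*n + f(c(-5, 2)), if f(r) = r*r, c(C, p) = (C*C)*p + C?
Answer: 76245/37 ≈ 2060.7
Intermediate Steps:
c(C, p) = C + p*C² (c(C, p) = C²*p + C = p*C² + C = C + p*C²)
f(r) = r²
n = 55/74 (n = (50 + 5)/(-6 + 80) = 55/74 ≈ 0.74324)
48*n + f(c(-5, 2)) = 48*(55/74) + (-5*(1 - 5*2))² = 1320/37 + (-5*(1 - 10))² = 1320/37 + (-5*(-9))² = 1320/37 + 45² = 1320/37 + 2025 = 76245/37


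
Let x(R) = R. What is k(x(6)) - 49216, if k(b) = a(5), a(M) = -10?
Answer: -49226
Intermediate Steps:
k(b) = -10
k(x(6)) - 49216 = -10 - 49216 = -49226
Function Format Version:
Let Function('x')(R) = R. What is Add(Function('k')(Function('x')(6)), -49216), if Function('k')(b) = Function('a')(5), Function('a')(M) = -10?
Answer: -49226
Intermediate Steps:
Function('k')(b) = -10
Add(Function('k')(Function('x')(6)), -49216) = Add(-10, -49216) = -49226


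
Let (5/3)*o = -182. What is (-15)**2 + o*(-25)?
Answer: 2955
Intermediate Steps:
o = -546/5 (o = (3/5)*(-182) = -546/5 ≈ -109.20)
(-15)**2 + o*(-25) = (-15)**2 - 546/5*(-25) = 225 + 2730 = 2955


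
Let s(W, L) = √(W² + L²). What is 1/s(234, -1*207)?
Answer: √1205/10845 ≈ 0.0032008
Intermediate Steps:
s(W, L) = √(L² + W²)
1/s(234, -1*207) = 1/(√((-1*207)² + 234²)) = 1/(√((-207)² + 54756)) = 1/(√(42849 + 54756)) = 1/(√97605) = 1/(9*√1205) = √1205/10845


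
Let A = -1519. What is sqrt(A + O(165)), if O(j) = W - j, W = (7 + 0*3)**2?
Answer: I*sqrt(1635) ≈ 40.435*I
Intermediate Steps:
W = 49 (W = (7 + 0)**2 = 7**2 = 49)
O(j) = 49 - j
sqrt(A + O(165)) = sqrt(-1519 + (49 - 1*165)) = sqrt(-1519 + (49 - 165)) = sqrt(-1519 - 116) = sqrt(-1635) = I*sqrt(1635)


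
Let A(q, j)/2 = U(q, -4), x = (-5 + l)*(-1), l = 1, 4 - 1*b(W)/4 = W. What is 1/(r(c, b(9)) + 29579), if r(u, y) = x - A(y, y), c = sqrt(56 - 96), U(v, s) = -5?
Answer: 1/29593 ≈ 3.3792e-5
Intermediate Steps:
b(W) = 16 - 4*W
c = 2*I*sqrt(10) (c = sqrt(-40) = 2*I*sqrt(10) ≈ 6.3246*I)
x = 4 (x = (-5 + 1)*(-1) = -4*(-1) = 4)
A(q, j) = -10 (A(q, j) = 2*(-5) = -10)
r(u, y) = 14 (r(u, y) = 4 - 1*(-10) = 4 + 10 = 14)
1/(r(c, b(9)) + 29579) = 1/(14 + 29579) = 1/29593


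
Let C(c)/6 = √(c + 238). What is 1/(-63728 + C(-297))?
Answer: -15932/1015315027 - 3*I*√59/2030630054 ≈ -1.5692e-5 - 1.1348e-8*I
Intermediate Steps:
C(c) = 6*√(238 + c) (C(c) = 6*√(c + 238) = 6*√(238 + c))
1/(-63728 + C(-297)) = 1/(-63728 + 6*√(238 - 297)) = 1/(-63728 + 6*√(-59)) = 1/(-63728 + 6*(I*√59)) = 1/(-63728 + 6*I*√59)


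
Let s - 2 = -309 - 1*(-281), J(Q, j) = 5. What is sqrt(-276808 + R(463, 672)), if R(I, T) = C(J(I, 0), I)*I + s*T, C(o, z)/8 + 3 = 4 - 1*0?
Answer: 4*I*sqrt(18161) ≈ 539.05*I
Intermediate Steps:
C(o, z) = 8 (C(o, z) = -24 + 8*(4 - 1*0) = -24 + 8*(4 + 0) = -24 + 8*4 = -24 + 32 = 8)
s = -26 (s = 2 + (-309 - 1*(-281)) = 2 + (-309 + 281) = 2 - 28 = -26)
R(I, T) = -26*T + 8*I (R(I, T) = 8*I - 26*T = -26*T + 8*I)
sqrt(-276808 + R(463, 672)) = sqrt(-276808 + (-26*672 + 8*463)) = sqrt(-276808 + (-17472 + 3704)) = sqrt(-276808 - 13768) = sqrt(-290576) = 4*I*sqrt(18161)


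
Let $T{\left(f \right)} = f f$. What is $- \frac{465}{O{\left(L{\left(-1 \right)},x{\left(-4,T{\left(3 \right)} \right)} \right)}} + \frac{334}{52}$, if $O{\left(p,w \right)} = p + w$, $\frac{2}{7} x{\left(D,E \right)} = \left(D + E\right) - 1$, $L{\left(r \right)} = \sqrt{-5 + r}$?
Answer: $- \frac{67763}{2626} + \frac{465 i \sqrt{6}}{202} \approx -25.805 + 5.6387 i$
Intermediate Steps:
$T{\left(f \right)} = f^{2}$
$x{\left(D,E \right)} = - \frac{7}{2} + \frac{7 D}{2} + \frac{7 E}{2}$ ($x{\left(D,E \right)} = \frac{7 \left(\left(D + E\right) - 1\right)}{2} = \frac{7 \left(-1 + D + E\right)}{2} = - \frac{7}{2} + \frac{7 D}{2} + \frac{7 E}{2}$)
$- \frac{465}{O{\left(L{\left(-1 \right)},x{\left(-4,T{\left(3 \right)} \right)} \right)}} + \frac{334}{52} = - \frac{465}{\sqrt{-5 - 1} + \left(- \frac{7}{2} + \frac{7}{2} \left(-4\right) + \frac{7 \cdot 3^{2}}{2}\right)} + \frac{334}{52} = - \frac{465}{\sqrt{-6} - -14} + 334 \cdot \frac{1}{52} = - \frac{465}{i \sqrt{6} - -14} + \frac{167}{26} = - \frac{465}{i \sqrt{6} + 14} + \frac{167}{26} = - \frac{465}{14 + i \sqrt{6}} + \frac{167}{26} = \frac{167}{26} - \frac{465}{14 + i \sqrt{6}}$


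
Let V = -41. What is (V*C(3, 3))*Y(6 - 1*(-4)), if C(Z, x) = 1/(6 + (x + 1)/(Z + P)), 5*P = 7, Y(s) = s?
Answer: -2255/38 ≈ -59.342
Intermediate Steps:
P = 7/5 (P = (⅕)*7 = 7/5 ≈ 1.4000)
C(Z, x) = 1/(6 + (1 + x)/(7/5 + Z)) (C(Z, x) = 1/(6 + (x + 1)/(Z + 7/5)) = 1/(6 + (1 + x)/(7/5 + Z)))
(V*C(3, 3))*Y(6 - 1*(-4)) = (-41*(7 + 5*3)/(47 + 5*3 + 30*3))*(6 - 1*(-4)) = (-41*(7 + 15)/(47 + 15 + 90))*(6 + 4) = -41*22/152*10 = -41*11/76*10 = -451/76*10 = -2255/38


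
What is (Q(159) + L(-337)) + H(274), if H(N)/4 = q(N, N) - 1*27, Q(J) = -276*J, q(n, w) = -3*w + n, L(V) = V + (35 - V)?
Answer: -46149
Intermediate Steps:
L(V) = 35
q(n, w) = n - 3*w
H(N) = -108 - 8*N (H(N) = 4*((N - 3*N) - 1*27) = 4*(-2*N - 27) = 4*(-27 - 2*N) = -108 - 8*N)
(Q(159) + L(-337)) + H(274) = (-276*159 + 35) + (-108 - 8*274) = (-43884 + 35) + (-108 - 2192) = -43849 - 2300 = -46149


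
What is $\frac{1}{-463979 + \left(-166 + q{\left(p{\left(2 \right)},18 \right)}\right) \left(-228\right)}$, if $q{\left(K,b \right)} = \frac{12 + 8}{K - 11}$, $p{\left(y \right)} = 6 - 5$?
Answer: $- \frac{1}{425675} \approx -2.3492 \cdot 10^{-6}$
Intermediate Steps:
$p{\left(y \right)} = 1$ ($p{\left(y \right)} = 6 - 5 = 1$)
$q{\left(K,b \right)} = \frac{20}{-11 + K}$
$\frac{1}{-463979 + \left(-166 + q{\left(p{\left(2 \right)},18 \right)}\right) \left(-228\right)} = \frac{1}{-463979 + \left(-166 + \frac{20}{-11 + 1}\right) \left(-228\right)} = \frac{1}{-463979 + \left(-166 + \frac{20}{-10}\right) \left(-228\right)} = \frac{1}{-463979 + \left(-166 + 20 \left(- \frac{1}{10}\right)\right) \left(-228\right)} = \frac{1}{-463979 + \left(-166 - 2\right) \left(-228\right)} = \frac{1}{-463979 - -38304} = \frac{1}{-463979 + 38304} = \frac{1}{-425675} = - \frac{1}{425675}$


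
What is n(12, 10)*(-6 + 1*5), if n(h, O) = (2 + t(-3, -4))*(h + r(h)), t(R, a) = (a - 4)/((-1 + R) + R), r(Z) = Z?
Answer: -528/7 ≈ -75.429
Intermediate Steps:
t(R, a) = (-4 + a)/(-1 + 2*R)
n(h, O) = 44*h/7 (n(h, O) = (2 + (-4 - 4)/(-1 + 2*(-3)))*(h + h) = (2 - 8/(-1 - 6))*(2*h) = (2 - 8/(-7))*(2*h) = (2 - 1/7*(-8))*(2*h) = (2 + 8/7)*(2*h) = 22*(2*h)/7 = 44*h/7)
n(12, 10)*(-6 + 1*5) = ((44/7)*12)*(-6 + 1*5) = 528*(-6 + 5)/7 = (528/7)*(-1) = -528/7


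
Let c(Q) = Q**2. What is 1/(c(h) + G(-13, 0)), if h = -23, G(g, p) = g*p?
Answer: 1/529 ≈ 0.0018904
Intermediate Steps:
1/(c(h) + G(-13, 0)) = 1/((-23)**2 - 13*0) = 1/(529 + 0) = 1/529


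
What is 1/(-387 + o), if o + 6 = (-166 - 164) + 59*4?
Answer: -1/487 ≈ -0.0020534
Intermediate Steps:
o = -100 (o = -6 + ((-166 - 164) + 59*4) = -6 + (-330 + 236) = -6 - 94 = -100)
1/(-387 + o) = 1/(-387 - 100) = 1/(-487) = -1/487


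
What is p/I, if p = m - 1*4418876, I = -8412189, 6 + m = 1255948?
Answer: 3162934/8412189 ≈ 0.37599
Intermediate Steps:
m = 1255942 (m = -6 + 1255948 = 1255942)
p = -3162934 (p = 1255942 - 1*4418876 = 1255942 - 4418876 = -3162934)
p/I = -3162934/(-8412189) = -3162934*(-1/8412189) = 3162934/8412189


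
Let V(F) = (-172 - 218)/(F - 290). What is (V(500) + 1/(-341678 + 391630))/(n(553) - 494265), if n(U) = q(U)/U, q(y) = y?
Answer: 92767/24689475328 ≈ 3.7573e-6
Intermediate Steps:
n(U) = 1 (n(U) = U/U = 1)
V(F) = -390/(-290 + F)
(V(500) + 1/(-341678 + 391630))/(n(553) - 494265) = (-390/(-290 + 500) + 1/(-341678 + 391630))/(1 - 494265) = (-390/210 + 1/49952)/(-494264) = (-390*1/210 + 1/49952)*(-1/494264) = (-13/7 + 1/49952)*(-1/494264) = -92767/49952*(-1/494264) = 92767/24689475328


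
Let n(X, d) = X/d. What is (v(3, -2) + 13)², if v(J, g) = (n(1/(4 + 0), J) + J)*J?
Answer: 7921/16 ≈ 495.06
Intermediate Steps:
v(J, g) = J*(J + 1/(4*J)) (v(J, g) = (1/((4 + 0)*J) + J)*J = (1/(4*J) + J)*J = (J + 1/(4*J))*J = J*(J + 1/(4*J)))
(v(3, -2) + 13)² = ((¼ + 3²) + 13)² = ((¼ + 9) + 13)² = (37/4 + 13)² = (89/4)² = 7921/16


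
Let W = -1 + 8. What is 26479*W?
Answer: 185353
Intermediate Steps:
W = 7
26479*W = 26479*7 = 185353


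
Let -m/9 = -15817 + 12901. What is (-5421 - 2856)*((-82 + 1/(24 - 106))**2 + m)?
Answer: -1834930455837/6724 ≈ -2.7289e+8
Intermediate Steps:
m = 26244 (m = -9*(-15817 + 12901) = -9*(-2916) = 26244)
(-5421 - 2856)*((-82 + 1/(24 - 106))**2 + m) = (-5421 - 2856)*((-82 + 1/(24 - 106))**2 + 26244) = -8277*((-82 + 1/(-82))**2 + 26244) = -8277*((-82 - 1/82)**2 + 26244) = -8277*((-6725/82)**2 + 26244) = -8277*(45225625/6724 + 26244) = -8277*221690281/6724 = -1834930455837/6724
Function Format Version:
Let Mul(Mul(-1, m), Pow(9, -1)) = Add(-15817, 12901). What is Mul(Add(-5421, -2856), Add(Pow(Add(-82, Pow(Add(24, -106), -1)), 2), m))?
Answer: Rational(-1834930455837, 6724) ≈ -2.7289e+8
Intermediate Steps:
m = 26244 (m = Mul(-9, Add(-15817, 12901)) = Mul(-9, -2916) = 26244)
Mul(Add(-5421, -2856), Add(Pow(Add(-82, Pow(Add(24, -106), -1)), 2), m)) = Mul(Add(-5421, -2856), Add(Pow(Add(-82, Pow(Add(24, -106), -1)), 2), 26244)) = Mul(-8277, Add(Pow(Add(-82, Pow(-82, -1)), 2), 26244)) = Mul(-8277, Add(Pow(Add(-82, Rational(-1, 82)), 2), 26244)) = Mul(-8277, Add(Pow(Rational(-6725, 82), 2), 26244)) = Mul(-8277, Add(Rational(45225625, 6724), 26244)) = Mul(-8277, Rational(221690281, 6724)) = Rational(-1834930455837, 6724)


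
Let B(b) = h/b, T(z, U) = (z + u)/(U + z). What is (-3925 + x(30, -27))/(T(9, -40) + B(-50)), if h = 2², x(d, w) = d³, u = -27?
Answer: 17883125/388 ≈ 46091.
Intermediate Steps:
T(z, U) = (-27 + z)/(U + z) (T(z, U) = (z - 27)/(U + z) = (-27 + z)/(U + z))
h = 4
B(b) = 4/b
(-3925 + x(30, -27))/(T(9, -40) + B(-50)) = (-3925 + 30³)/((-27 + 9)/(-40 + 9) + 4/(-50)) = (-3925 + 27000)/(-18/(-31) + 4*(-1/50)) = 23075/(-1/31*(-18) - 2/25) = 23075/(18/31 - 2/25) = 23075/(388/775) = 23075*(775/388) = 17883125/388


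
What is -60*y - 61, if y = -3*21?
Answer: 3719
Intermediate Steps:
y = -63
-60*y - 61 = -60*(-63) - 61 = 3780 - 61 = 3719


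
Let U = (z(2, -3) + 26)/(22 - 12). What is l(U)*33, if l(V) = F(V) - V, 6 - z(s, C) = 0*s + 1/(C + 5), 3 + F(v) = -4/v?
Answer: -102839/420 ≈ -244.85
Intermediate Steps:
F(v) = -3 - 4/v
z(s, C) = 6 - 1/(5 + C) (z(s, C) = 6 - (0*s + 1/(C + 5)) = 6 - (0 + 1/(5 + C)) = 6 - 1/(5 + C))
U = 63/20 (U = ((29 + 6*(-3))/(5 - 3) + 26)/(22 - 12) = ((29 - 18)/2 + 26)/10 = ((½)*11 + 26)*(⅒) = (11/2 + 26)*(⅒) = (63/2)*(⅒) = 63/20 ≈ 3.1500)
l(V) = -3 - V - 4/V (l(V) = (-3 - 4/V) - V = -3 - V - 4/V)
l(U)*33 = (-3 - 1*63/20 - 4/63/20)*33 = (-3 - 63/20 - 4*20/63)*33 = (-3 - 63/20 - 80/63)*33 = -9349/1260*33 = -102839/420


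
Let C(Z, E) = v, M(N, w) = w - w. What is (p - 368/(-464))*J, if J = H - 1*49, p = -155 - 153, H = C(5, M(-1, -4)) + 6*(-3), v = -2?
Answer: 614721/29 ≈ 21197.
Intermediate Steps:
M(N, w) = 0
C(Z, E) = -2
H = -20 (H = -2 + 6*(-3) = -2 - 18 = -20)
p = -308
J = -69 (J = -20 - 1*49 = -20 - 49 = -69)
(p - 368/(-464))*J = (-308 - 368/(-464))*(-69) = (-308 - 368*(-1/464))*(-69) = (-308 + 23/29)*(-69) = -8909/29*(-69) = 614721/29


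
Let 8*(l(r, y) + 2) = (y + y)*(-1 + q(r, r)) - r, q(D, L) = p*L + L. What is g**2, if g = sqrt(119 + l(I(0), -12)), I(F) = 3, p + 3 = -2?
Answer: 1245/8 ≈ 155.63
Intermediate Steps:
p = -5 (p = -3 - 2 = -5)
q(D, L) = -4*L (q(D, L) = -5*L + L = -4*L)
l(r, y) = -2 - r/8 + y*(-1 - 4*r)/4 (l(r, y) = -2 + ((y + y)*(-1 - 4*r) - r)/8 = -2 + ((2*y)*(-1 - 4*r) - r)/8 = -2 + (2*y*(-1 - 4*r) - r)/8 = -2 + (-r + 2*y*(-1 - 4*r))/8 = -2 + (-r/8 + y*(-1 - 4*r)/4) = -2 - r/8 + y*(-1 - 4*r)/4)
g = sqrt(2490)/4 (g = sqrt(119 + (-2 - 1/4*(-12) - 1/8*3 - 1*3*(-12))) = sqrt(119 + (-2 + 3 - 3/8 + 36)) = sqrt(119 + 293/8) = sqrt(1245/8) = sqrt(2490)/4 ≈ 12.475)
g**2 = (sqrt(2490)/4)**2 = 1245/8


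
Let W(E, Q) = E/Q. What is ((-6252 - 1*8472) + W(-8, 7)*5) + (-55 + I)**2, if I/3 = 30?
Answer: -94533/7 ≈ -13505.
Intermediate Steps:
I = 90 (I = 3*30 = 90)
((-6252 - 1*8472) + W(-8, 7)*5) + (-55 + I)**2 = ((-6252 - 1*8472) - 8/7*5) + (-55 + 90)**2 = ((-6252 - 8472) - 8*1/7*5) + 35**2 = (-14724 - 8/7*5) + 1225 = (-14724 - 40/7) + 1225 = -103108/7 + 1225 = -94533/7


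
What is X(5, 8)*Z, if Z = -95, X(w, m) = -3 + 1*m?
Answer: -475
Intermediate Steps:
X(w, m) = -3 + m
X(5, 8)*Z = (-3 + 8)*(-95) = 5*(-95) = -475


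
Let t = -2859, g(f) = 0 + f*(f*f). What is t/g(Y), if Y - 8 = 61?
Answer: -953/109503 ≈ -0.0087030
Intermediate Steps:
Y = 69 (Y = 8 + 61 = 69)
g(f) = f³ (g(f) = 0 + f*f² = 0 + f³ = f³)
t/g(Y) = -2859/(69³) = -2859/328509 = -2859*1/328509 = -953/109503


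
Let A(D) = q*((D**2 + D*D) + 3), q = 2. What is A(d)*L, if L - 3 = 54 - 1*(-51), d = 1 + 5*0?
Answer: 1080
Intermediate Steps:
d = 1 (d = 1 + 0 = 1)
A(D) = 6 + 4*D**2 (A(D) = 2*((D**2 + D*D) + 3) = 2*((D**2 + D**2) + 3) = 2*(2*D**2 + 3) = 2*(3 + 2*D**2) = 6 + 4*D**2)
L = 108 (L = 3 + (54 - 1*(-51)) = 3 + (54 + 51) = 3 + 105 = 108)
A(d)*L = (6 + 4*1**2)*108 = (6 + 4*1)*108 = (6 + 4)*108 = 10*108 = 1080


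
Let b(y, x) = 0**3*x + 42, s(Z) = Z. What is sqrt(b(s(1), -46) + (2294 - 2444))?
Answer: 6*I*sqrt(3) ≈ 10.392*I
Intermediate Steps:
b(y, x) = 42 (b(y, x) = 0*x + 42 = 0 + 42 = 42)
sqrt(b(s(1), -46) + (2294 - 2444)) = sqrt(42 + (2294 - 2444)) = sqrt(42 - 150) = sqrt(-108) = 6*I*sqrt(3)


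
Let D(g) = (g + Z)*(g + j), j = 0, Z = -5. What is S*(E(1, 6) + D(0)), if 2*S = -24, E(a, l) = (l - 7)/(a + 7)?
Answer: 3/2 ≈ 1.5000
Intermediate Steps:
E(a, l) = (-7 + l)/(7 + a)
D(g) = g*(-5 + g) (D(g) = (g - 5)*(g + 0) = (-5 + g)*g = g*(-5 + g))
S = -12 (S = (1/2)*(-24) = -12)
S*(E(1, 6) + D(0)) = -12*((-7 + 6)/(7 + 1) + 0*(-5 + 0)) = -12*(-1/8 + 0*(-5)) = -12*((1/8)*(-1) + 0) = -12*(-1/8 + 0) = -12*(-1/8) = 3/2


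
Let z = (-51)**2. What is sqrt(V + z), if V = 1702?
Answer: sqrt(4303) ≈ 65.597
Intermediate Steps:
z = 2601
sqrt(V + z) = sqrt(1702 + 2601) = sqrt(4303)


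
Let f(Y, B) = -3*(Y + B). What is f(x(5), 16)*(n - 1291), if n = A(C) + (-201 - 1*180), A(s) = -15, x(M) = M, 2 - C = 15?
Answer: 106281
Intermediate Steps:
C = -13 (C = 2 - 1*15 = 2 - 15 = -13)
f(Y, B) = -3*B - 3*Y (f(Y, B) = -3*(B + Y) = -3*B - 3*Y)
n = -396 (n = -15 + (-201 - 1*180) = -15 + (-201 - 180) = -15 - 381 = -396)
f(x(5), 16)*(n - 1291) = (-3*16 - 3*5)*(-396 - 1291) = (-48 - 15)*(-1687) = -63*(-1687) = 106281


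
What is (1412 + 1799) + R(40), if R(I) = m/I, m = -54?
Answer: 64193/20 ≈ 3209.6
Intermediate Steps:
R(I) = -54/I
(1412 + 1799) + R(40) = (1412 + 1799) - 54/40 = 3211 - 54*1/40 = 3211 - 27/20 = 64193/20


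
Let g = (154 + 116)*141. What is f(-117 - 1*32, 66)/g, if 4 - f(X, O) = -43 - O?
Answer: 113/38070 ≈ 0.0029682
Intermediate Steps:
f(X, O) = 47 + O (f(X, O) = 4 - (-43 - O) = 4 + (43 + O) = 47 + O)
g = 38070 (g = 270*141 = 38070)
f(-117 - 1*32, 66)/g = (47 + 66)/38070 = 113*(1/38070) = 113/38070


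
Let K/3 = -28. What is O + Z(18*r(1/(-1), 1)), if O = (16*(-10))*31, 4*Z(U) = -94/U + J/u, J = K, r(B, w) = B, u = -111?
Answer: -6604729/1332 ≈ -4958.5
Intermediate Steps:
K = -84 (K = 3*(-28) = -84)
J = -84
Z(U) = 7/37 - 47/(2*U) (Z(U) = (-94/U - 84/(-111))/4 = (-94/U - 84*(-1/111))/4 = (-94/U + 28/37)/4 = (28/37 - 94/U)/4 = 7/37 - 47/(2*U))
O = -4960 (O = -160*31 = -4960)
O + Z(18*r(1/(-1), 1)) = -4960 + (-1739 + 14*(18/(-1)))/(74*((18/(-1)))) = -4960 + (-1739 + 14*(18*(-1)))/(74*((18*(-1)))) = -4960 + (1/74)*(-1739 + 14*(-18))/(-18) = -4960 + (1/74)*(-1/18)*(-1739 - 252) = -4960 + (1/74)*(-1/18)*(-1991) = -4960 + 1991/1332 = -6604729/1332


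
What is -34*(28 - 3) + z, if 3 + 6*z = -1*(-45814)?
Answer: 40711/6 ≈ 6785.2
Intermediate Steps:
z = 45811/6 (z = -½ + (-1*(-45814))/6 = -½ + (⅙)*45814 = -½ + 22907/3 = 45811/6 ≈ 7635.2)
-34*(28 - 3) + z = -34*(28 - 3) + 45811/6 = -34*25 + 45811/6 = -850 + 45811/6 = 40711/6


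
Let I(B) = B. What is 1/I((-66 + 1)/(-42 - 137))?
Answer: 179/65 ≈ 2.7538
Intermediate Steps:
1/I((-66 + 1)/(-42 - 137)) = 1/((-66 + 1)/(-42 - 137)) = 1/(-65/(-179)) = 1/(-65*(-1/179)) = 1/(65/179) = 179/65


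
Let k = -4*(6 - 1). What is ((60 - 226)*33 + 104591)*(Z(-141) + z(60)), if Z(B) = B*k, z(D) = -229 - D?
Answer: 250855003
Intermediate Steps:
k = -20 (k = -4*5 = -20)
Z(B) = -20*B (Z(B) = B*(-20) = -20*B)
((60 - 226)*33 + 104591)*(Z(-141) + z(60)) = ((60 - 226)*33 + 104591)*(-20*(-141) + (-229 - 1*60)) = (-166*33 + 104591)*(2820 + (-229 - 60)) = (-5478 + 104591)*(2820 - 289) = 99113*2531 = 250855003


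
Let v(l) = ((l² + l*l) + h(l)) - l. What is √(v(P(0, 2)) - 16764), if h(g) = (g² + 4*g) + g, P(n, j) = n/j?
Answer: 2*I*√4191 ≈ 129.48*I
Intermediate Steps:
h(g) = g² + 5*g
v(l) = -l + 2*l² + l*(5 + l) (v(l) = ((l² + l*l) + l*(5 + l)) - l = ((l² + l²) + l*(5 + l)) - l = (2*l² + l*(5 + l)) - l = -l + 2*l² + l*(5 + l))
√(v(P(0, 2)) - 16764) = √((0/2)*(4 + 3*(0/2)) - 16764) = √((0*(½))*(4 + 3*(0*(½))) - 16764) = √(0*(4 + 3*0) - 16764) = √(0*(4 + 0) - 16764) = √(0*4 - 16764) = √(0 - 16764) = √(-16764) = 2*I*√4191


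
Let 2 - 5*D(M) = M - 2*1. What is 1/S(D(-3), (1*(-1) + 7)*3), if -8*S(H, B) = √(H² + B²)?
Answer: -40*√8149/8149 ≈ -0.44311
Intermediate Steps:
D(M) = ⅘ - M/5 (D(M) = ⅖ - (M - 2*1)/5 = ⅖ - (M - 2)/5 = ⅖ - (-2 + M)/5 = ⅖ + (⅖ - M/5) = ⅘ - M/5)
S(H, B) = -√(B² + H²)/8 (S(H, B) = -√(H² + B²)/8 = -√(B² + H²)/8)
1/S(D(-3), (1*(-1) + 7)*3) = 1/(-√(((1*(-1) + 7)*3)² + (⅘ - ⅕*(-3))²)/8) = 1/(-√(((-1 + 7)*3)² + (⅘ + ⅗)²)/8) = 1/(-√((6*3)² + (7/5)²)/8) = 1/(-√(18² + 49/25)/8) = 1/(-√(324 + 49/25)/8) = 1/(-√8149/40) = -40*√8149/8149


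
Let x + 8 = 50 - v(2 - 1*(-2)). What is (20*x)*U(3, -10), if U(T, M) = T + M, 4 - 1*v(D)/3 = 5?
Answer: -6300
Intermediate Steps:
v(D) = -3 (v(D) = 12 - 3*5 = 12 - 15 = -3)
U(T, M) = M + T
x = 45 (x = -8 + (50 - 1*(-3)) = -8 + (50 + 3) = -8 + 53 = 45)
(20*x)*U(3, -10) = (20*45)*(-10 + 3) = 900*(-7) = -6300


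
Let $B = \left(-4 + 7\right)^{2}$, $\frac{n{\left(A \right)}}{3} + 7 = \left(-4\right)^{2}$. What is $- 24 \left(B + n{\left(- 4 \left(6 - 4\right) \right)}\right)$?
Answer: $-864$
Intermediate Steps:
$n{\left(A \right)} = 27$ ($n{\left(A \right)} = -21 + 3 \left(-4\right)^{2} = -21 + 3 \cdot 16 = -21 + 48 = 27$)
$B = 9$ ($B = 3^{2} = 9$)
$- 24 \left(B + n{\left(- 4 \left(6 - 4\right) \right)}\right) = - 24 \left(9 + 27\right) = \left(-24\right) 36 = -864$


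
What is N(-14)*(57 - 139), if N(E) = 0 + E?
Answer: 1148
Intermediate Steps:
N(E) = E
N(-14)*(57 - 139) = -14*(57 - 139) = -14*(-82) = 1148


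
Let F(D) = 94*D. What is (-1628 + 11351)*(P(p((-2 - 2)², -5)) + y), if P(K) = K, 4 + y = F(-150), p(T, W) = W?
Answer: -137181807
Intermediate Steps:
y = -14104 (y = -4 + 94*(-150) = -4 - 14100 = -14104)
(-1628 + 11351)*(P(p((-2 - 2)², -5)) + y) = (-1628 + 11351)*(-5 - 14104) = 9723*(-14109) = -137181807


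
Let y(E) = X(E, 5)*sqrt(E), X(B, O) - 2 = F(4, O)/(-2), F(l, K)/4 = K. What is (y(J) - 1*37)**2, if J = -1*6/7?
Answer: 9199/7 + 592*I*sqrt(42)/7 ≈ 1314.1 + 548.09*I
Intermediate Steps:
F(l, K) = 4*K
X(B, O) = 2 - 2*O (X(B, O) = 2 + (4*O)/(-2) = 2 + (4*O)*(-1/2) = 2 - 2*O)
J = -6/7 (J = -6*1/7 = -6/7 ≈ -0.85714)
y(E) = -8*sqrt(E) (y(E) = (2 - 2*5)*sqrt(E) = (2 - 10)*sqrt(E) = -8*sqrt(E))
(y(J) - 1*37)**2 = (-8*I*sqrt(42)/7 - 1*37)**2 = (-8*I*sqrt(42)/7 - 37)**2 = (-37 - 8*I*sqrt(42)/7)**2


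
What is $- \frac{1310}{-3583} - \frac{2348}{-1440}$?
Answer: $\frac{2574821}{1289880} \approx 1.9962$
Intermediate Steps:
$- \frac{1310}{-3583} - \frac{2348}{-1440} = \left(-1310\right) \left(- \frac{1}{3583}\right) - - \frac{587}{360} = \frac{1310}{3583} + \frac{587}{360} = \frac{2574821}{1289880}$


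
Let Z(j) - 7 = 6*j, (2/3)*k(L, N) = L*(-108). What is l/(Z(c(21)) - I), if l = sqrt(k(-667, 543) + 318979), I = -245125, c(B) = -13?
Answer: sqrt(427033)/245054 ≈ 0.0026667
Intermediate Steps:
k(L, N) = -162*L (k(L, N) = 3*(L*(-108))/2 = 3*(-108*L)/2 = -162*L)
Z(j) = 7 + 6*j
l = sqrt(427033) (l = sqrt(-162*(-667) + 318979) = sqrt(108054 + 318979) = sqrt(427033) ≈ 653.48)
l/(Z(c(21)) - I) = sqrt(427033)/((7 + 6*(-13)) - 1*(-245125)) = sqrt(427033)/((7 - 78) + 245125) = sqrt(427033)/(-71 + 245125) = sqrt(427033)/245054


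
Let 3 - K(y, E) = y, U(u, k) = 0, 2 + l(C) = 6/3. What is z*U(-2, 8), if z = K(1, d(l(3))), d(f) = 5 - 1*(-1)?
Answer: 0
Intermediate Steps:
l(C) = 0 (l(C) = -2 + 6/3 = -2 + 6*(1/3) = -2 + 2 = 0)
d(f) = 6 (d(f) = 5 + 1 = 6)
K(y, E) = 3 - y
z = 2 (z = 3 - 1*1 = 3 - 1 = 2)
z*U(-2, 8) = 2*0 = 0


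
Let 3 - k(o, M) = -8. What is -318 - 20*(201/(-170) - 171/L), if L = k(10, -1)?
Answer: 3096/187 ≈ 16.556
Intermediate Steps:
k(o, M) = 11 (k(o, M) = 3 - 1*(-8) = 3 + 8 = 11)
L = 11
-318 - 20*(201/(-170) - 171/L) = -318 - 20*(201/(-170) - 171/11) = -318 - 20*(201*(-1/170) - 171*1/11) = -318 - 20*(-201/170 - 171/11) = -318 - 20*(-31281/1870) = -318 + 62562/187 = 3096/187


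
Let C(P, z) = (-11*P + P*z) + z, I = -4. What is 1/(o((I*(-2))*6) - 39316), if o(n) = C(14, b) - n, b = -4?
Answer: -1/39578 ≈ -2.5267e-5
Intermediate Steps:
C(P, z) = z - 11*P + P*z
o(n) = -214 - n (o(n) = (-4 - 11*14 + 14*(-4)) - n = (-4 - 154 - 56) - n = -214 - n)
1/(o((I*(-2))*6) - 39316) = 1/((-214 - (-4*(-2))*6) - 39316) = 1/((-214 - 8*6) - 39316) = 1/((-214 - 1*48) - 39316) = 1/((-214 - 48) - 39316) = 1/(-262 - 39316) = 1/(-39578) = -1/39578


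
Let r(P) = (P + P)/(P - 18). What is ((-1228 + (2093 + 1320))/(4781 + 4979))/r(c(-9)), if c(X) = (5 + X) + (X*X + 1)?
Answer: 2185/25376 ≈ 0.086105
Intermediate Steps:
c(X) = 6 + X + X² (c(X) = (5 + X) + (X² + 1) = (5 + X) + (1 + X²) = 6 + X + X²)
r(P) = 2*P/(-18 + P) (r(P) = (2*P)/(-18 + P) = 2*P/(-18 + P))
((-1228 + (2093 + 1320))/(4781 + 4979))/r(c(-9)) = ((-1228 + (2093 + 1320))/(4781 + 4979))/((2*(6 - 9 + (-9)²)/(-18 + (6 - 9 + (-9)²)))) = ((-1228 + 3413)/9760)/((2*(6 - 9 + 81)/(-18 + (6 - 9 + 81)))) = (2185*(1/9760))/((2*78/(-18 + 78))) = 437/(1952*((2*78/60))) = 437/(1952*((2*78*(1/60)))) = 437/(1952*(13/5)) = (437/1952)*(5/13) = 2185/25376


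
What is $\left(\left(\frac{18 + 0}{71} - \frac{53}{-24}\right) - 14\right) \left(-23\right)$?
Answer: $\frac{452203}{1704} \approx 265.38$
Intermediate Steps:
$\left(\left(\frac{18 + 0}{71} - \frac{53}{-24}\right) - 14\right) \left(-23\right) = \left(\left(18 \cdot \frac{1}{71} - - \frac{53}{24}\right) - 14\right) \left(-23\right) = \left(\left(\frac{18}{71} + \frac{53}{24}\right) - 14\right) \left(-23\right) = \left(\frac{4195}{1704} - 14\right) \left(-23\right) = \left(- \frac{19661}{1704}\right) \left(-23\right) = \frac{452203}{1704}$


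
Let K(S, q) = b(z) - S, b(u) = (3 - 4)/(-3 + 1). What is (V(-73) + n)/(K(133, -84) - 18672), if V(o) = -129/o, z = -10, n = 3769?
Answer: -550532/2745457 ≈ -0.20052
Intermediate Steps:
b(u) = ½ (b(u) = -1/(-2) = -1*(-½) = ½)
K(S, q) = ½ - S
(V(-73) + n)/(K(133, -84) - 18672) = (-129/(-73) + 3769)/((½ - 1*133) - 18672) = (-129*(-1/73) + 3769)/((½ - 133) - 18672) = (129/73 + 3769)/(-265/2 - 18672) = 275266/(73*(-37609/2)) = (275266/73)*(-2/37609) = -550532/2745457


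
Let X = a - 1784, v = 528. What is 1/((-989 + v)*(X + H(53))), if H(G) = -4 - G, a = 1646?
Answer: 1/89895 ≈ 1.1124e-5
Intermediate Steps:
X = -138 (X = 1646 - 1784 = -138)
1/((-989 + v)*(X + H(53))) = 1/((-989 + 528)*(-138 + (-4 - 1*53))) = 1/(-461*(-138 + (-4 - 53))) = 1/(-461*(-138 - 57)) = 1/(-461*(-195)) = 1/89895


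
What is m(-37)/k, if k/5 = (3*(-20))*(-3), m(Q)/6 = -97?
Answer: -97/150 ≈ -0.64667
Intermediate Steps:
m(Q) = -582 (m(Q) = 6*(-97) = -582)
k = 900 (k = 5*((3*(-20))*(-3)) = 5*(-60*(-3)) = 5*180 = 900)
m(-37)/k = -582/900 = -582*1/900 = -97/150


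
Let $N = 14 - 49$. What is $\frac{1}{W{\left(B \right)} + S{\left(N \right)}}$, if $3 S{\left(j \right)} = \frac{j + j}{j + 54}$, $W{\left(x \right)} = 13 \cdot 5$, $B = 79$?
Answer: $\frac{57}{3635} \approx 0.015681$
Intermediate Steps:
$W{\left(x \right)} = 65$
$N = -35$
$S{\left(j \right)} = \frac{2 j}{3 \left(54 + j\right)}$ ($S{\left(j \right)} = \frac{\left(j + j\right) \frac{1}{j + 54}}{3} = \frac{2 j \frac{1}{54 + j}}{3} = \frac{2 j}{3 \left(54 + j\right)}$)
$\frac{1}{W{\left(B \right)} + S{\left(N \right)}} = \frac{1}{65 + \frac{2}{3} \left(-35\right) \frac{1}{54 - 35}} = \frac{1}{65 + \frac{2}{3} \left(-35\right) \frac{1}{19}} = \frac{1}{65 - \frac{70}{57}} = \frac{1}{\frac{3635}{57}} = \frac{57}{3635}$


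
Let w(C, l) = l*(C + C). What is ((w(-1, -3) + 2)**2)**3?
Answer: 262144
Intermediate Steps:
w(C, l) = 2*C*l (w(C, l) = l*(2*C) = 2*C*l)
((w(-1, -3) + 2)**2)**3 = ((2*(-1)*(-3) + 2)**2)**3 = ((6 + 2)**2)**3 = (8**2)**3 = 64**3 = 262144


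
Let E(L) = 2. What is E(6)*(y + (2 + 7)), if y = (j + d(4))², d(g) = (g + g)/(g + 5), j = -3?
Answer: 2180/81 ≈ 26.914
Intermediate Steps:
d(g) = 2*g/(5 + g) (d(g) = (2*g)/(5 + g) = 2*g/(5 + g))
y = 361/81 (y = (-3 + 2*4/(5 + 4))² = (-3 + 2*4/9)² = (-3 + 2*4*(⅑))² = (-3 + 8/9)² = (-19/9)² = 361/81 ≈ 4.4568)
E(6)*(y + (2 + 7)) = 2*(361/81 + (2 + 7)) = 2*(361/81 + 9) = 2*(1090/81) = 2180/81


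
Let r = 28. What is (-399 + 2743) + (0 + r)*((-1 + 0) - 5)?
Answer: 2176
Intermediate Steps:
(-399 + 2743) + (0 + r)*((-1 + 0) - 5) = (-399 + 2743) + (0 + 28)*((-1 + 0) - 5) = 2344 + 28*(-1 - 5) = 2344 + 28*(-6) = 2344 - 168 = 2176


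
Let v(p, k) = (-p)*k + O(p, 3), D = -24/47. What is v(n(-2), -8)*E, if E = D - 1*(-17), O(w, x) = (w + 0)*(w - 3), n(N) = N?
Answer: -4650/47 ≈ -98.936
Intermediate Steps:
D = -24/47 (D = -24*1/47 = -24/47 ≈ -0.51064)
O(w, x) = w*(-3 + w)
E = 775/47 (E = -24/47 - 1*(-17) = -24/47 + 17 = 775/47 ≈ 16.489)
v(p, k) = p*(-3 + p) - k*p (v(p, k) = (-p)*k + p*(-3 + p) = -k*p + p*(-3 + p) = p*(-3 + p) - k*p)
v(n(-2), -8)*E = -2*(-3 - 2 - 1*(-8))*(775/47) = -2*(-3 - 2 + 8)*(775/47) = -2*3*(775/47) = -6*775/47 = -4650/47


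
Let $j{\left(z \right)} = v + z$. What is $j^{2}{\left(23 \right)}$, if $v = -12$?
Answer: $121$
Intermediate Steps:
$j{\left(z \right)} = -12 + z$
$j^{2}{\left(23 \right)} = \left(-12 + 23\right)^{2} = 11^{2} = 121$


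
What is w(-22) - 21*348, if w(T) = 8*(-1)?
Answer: -7316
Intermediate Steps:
w(T) = -8
w(-22) - 21*348 = -8 - 21*348 = -8 - 7308 = -7316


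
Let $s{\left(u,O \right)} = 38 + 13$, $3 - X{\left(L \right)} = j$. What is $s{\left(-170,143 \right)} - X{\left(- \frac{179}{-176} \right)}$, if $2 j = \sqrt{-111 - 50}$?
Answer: $48 + \frac{i \sqrt{161}}{2} \approx 48.0 + 6.3443 i$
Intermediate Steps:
$j = \frac{i \sqrt{161}}{2}$ ($j = \frac{\sqrt{-111 - 50}}{2} = \frac{\sqrt{-161}}{2} = \frac{i \sqrt{161}}{2} \approx 6.3443 i$)
$X{\left(L \right)} = 3 - \frac{i \sqrt{161}}{2}$
$s{\left(u,O \right)} = 51$
$s{\left(-170,143 \right)} - X{\left(- \frac{179}{-176} \right)} = 51 - \left(3 - \frac{i \sqrt{161}}{2}\right) = 48 + \frac{i \sqrt{161}}{2}$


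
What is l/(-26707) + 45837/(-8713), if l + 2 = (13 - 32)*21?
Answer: -1220674846/232698091 ≈ -5.2457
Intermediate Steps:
l = -401 (l = -2 + (13 - 32)*21 = -2 - 19*21 = -2 - 399 = -401)
l/(-26707) + 45837/(-8713) = -401/(-26707) + 45837/(-8713) = -401*(-1/26707) + 45837*(-1/8713) = 401/26707 - 45837/8713 = -1220674846/232698091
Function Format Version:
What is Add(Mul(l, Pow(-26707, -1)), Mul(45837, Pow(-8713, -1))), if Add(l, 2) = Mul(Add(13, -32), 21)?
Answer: Rational(-1220674846, 232698091) ≈ -5.2457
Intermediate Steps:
l = -401 (l = Add(-2, Mul(Add(13, -32), 21)) = Add(-2, Mul(-19, 21)) = Add(-2, -399) = -401)
Add(Mul(l, Pow(-26707, -1)), Mul(45837, Pow(-8713, -1))) = Add(Mul(-401, Pow(-26707, -1)), Mul(45837, Pow(-8713, -1))) = Add(Mul(-401, Rational(-1, 26707)), Mul(45837, Rational(-1, 8713))) = Add(Rational(401, 26707), Rational(-45837, 8713)) = Rational(-1220674846, 232698091)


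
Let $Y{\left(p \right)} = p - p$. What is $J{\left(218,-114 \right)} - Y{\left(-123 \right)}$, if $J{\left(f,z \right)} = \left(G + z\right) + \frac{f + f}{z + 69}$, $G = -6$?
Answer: $- \frac{5836}{45} \approx -129.69$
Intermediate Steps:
$Y{\left(p \right)} = 0$
$J{\left(f,z \right)} = -6 + z + \frac{2 f}{69 + z}$ ($J{\left(f,z \right)} = \left(-6 + z\right) + \frac{f + f}{z + 69} = \left(-6 + z\right) + \frac{2 f}{69 + z} = -6 + z + \frac{2 f}{69 + z}$)
$J{\left(218,-114 \right)} - Y{\left(-123 \right)} = \frac{-414 + \left(-114\right)^{2} + 2 \cdot 218 + 63 \left(-114\right)}{69 - 114} - 0 = \frac{-414 + 12996 + 436 - 7182}{-45} + 0 = \left(- \frac{1}{45}\right) 5836 + 0 = - \frac{5836}{45} + 0 = - \frac{5836}{45}$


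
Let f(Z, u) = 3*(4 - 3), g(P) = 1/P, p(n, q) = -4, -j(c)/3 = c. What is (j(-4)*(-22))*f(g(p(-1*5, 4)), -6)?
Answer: -792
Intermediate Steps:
j(c) = -3*c
f(Z, u) = 3 (f(Z, u) = 3*1 = 3)
(j(-4)*(-22))*f(g(p(-1*5, 4)), -6) = (-3*(-4)*(-22))*3 = (12*(-22))*3 = -264*3 = -792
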